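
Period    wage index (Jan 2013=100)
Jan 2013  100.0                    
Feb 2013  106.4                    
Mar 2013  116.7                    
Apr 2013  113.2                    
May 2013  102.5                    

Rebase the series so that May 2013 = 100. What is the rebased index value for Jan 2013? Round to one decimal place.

Rebased(Jan 2013) = 100.0 / 102.5 × 100 = 97.5610

97.6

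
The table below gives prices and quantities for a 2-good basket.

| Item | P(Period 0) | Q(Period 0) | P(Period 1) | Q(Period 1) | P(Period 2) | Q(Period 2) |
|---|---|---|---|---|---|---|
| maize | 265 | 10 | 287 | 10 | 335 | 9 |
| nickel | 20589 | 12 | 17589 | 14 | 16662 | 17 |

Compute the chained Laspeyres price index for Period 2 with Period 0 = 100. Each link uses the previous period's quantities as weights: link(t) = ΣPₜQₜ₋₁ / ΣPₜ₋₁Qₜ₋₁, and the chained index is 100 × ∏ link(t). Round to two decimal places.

Link Period 0→Period 1:
ΣP(Period 1)Q(Period 0) = 287×10 + 17589×12 = 2870 + 211068 = 213938
ΣP(Period 0)Q(Period 0) = 265×10 + 20589×12 = 2650 + 247068 = 249718
link = 213938/249718 = 0.856718
Link Period 1→Period 2:
ΣP(Period 2)Q(Period 1) = 335×10 + 16662×14 = 3350 + 233268 = 236618
ΣP(Period 1)Q(Period 1) = 287×10 + 17589×14 = 2870 + 246246 = 249116
link = 236618/249116 = 0.949831
Chained index = 100 × 0.856718 × 0.949831 = 81.3737

81.37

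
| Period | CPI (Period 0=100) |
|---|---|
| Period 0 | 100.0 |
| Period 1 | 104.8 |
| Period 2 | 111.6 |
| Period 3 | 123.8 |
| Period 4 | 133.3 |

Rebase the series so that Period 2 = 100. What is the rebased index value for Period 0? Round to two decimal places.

Rebased(Period 0) = 100.0 / 111.6 × 100 = 89.6057

89.61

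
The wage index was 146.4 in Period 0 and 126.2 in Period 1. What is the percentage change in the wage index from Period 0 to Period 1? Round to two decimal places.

-13.80%

Change = (126.2 − 146.4) / 146.4 × 100
       = -20.2 / 146.4 × 100 = -13.7978%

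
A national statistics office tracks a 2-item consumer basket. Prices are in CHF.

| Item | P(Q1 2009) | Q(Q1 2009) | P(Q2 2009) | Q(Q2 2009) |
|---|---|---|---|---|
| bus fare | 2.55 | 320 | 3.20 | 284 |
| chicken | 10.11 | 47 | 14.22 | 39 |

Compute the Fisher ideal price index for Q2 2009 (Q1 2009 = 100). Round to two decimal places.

130.95

Laspeyres component (base-period weights):
ΣP(Q2 2009)Q(Q1 2009) = 3.20×320 + 14.22×47 = 1024 + 668.34 = 1692.34
ΣP(Q1 2009)Q(Q1 2009) = 2.55×320 + 10.11×47 = 816 + 475.17 = 1291.17
L = 1692.34 / 1291.17 × 100 = 131.0703
Paasche component (current-period weights):
ΣP(Q2 2009)Q(Q2 2009) = 3.20×284 + 14.22×39 = 908.8 + 554.58 = 1463.38
ΣP(Q1 2009)Q(Q2 2009) = 2.55×284 + 10.11×39 = 724.2 + 394.29 = 1118.49
P = 1463.38 / 1118.49 × 100 = 130.8353
Fisher = √(L × P) = √(131.0703 × 130.8353) = 130.9527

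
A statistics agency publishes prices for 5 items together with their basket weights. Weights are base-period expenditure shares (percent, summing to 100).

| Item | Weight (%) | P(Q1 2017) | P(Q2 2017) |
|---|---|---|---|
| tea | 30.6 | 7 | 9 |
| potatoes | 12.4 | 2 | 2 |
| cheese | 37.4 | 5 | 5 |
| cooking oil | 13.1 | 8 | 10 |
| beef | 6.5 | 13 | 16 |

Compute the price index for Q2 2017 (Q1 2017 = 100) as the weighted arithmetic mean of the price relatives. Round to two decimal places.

tea: 30.6 × (9/7) = 30.6 × 1.285714 = 39.3429
potatoes: 12.4 × (2/2) = 12.4 × 1.000000 = 12.4000
cheese: 37.4 × (5/5) = 37.4 × 1.000000 = 37.4000
cooking oil: 13.1 × (10/8) = 13.1 × 1.250000 = 16.3750
beef: 6.5 × (16/13) = 6.5 × 1.230769 = 8.0000
Index = Σ wᵢ·(p₁ᵢ/p₀ᵢ) = 39.3429 + 12.4000 + 37.4000 + 16.3750 + 8.0000 = 113.5179

113.52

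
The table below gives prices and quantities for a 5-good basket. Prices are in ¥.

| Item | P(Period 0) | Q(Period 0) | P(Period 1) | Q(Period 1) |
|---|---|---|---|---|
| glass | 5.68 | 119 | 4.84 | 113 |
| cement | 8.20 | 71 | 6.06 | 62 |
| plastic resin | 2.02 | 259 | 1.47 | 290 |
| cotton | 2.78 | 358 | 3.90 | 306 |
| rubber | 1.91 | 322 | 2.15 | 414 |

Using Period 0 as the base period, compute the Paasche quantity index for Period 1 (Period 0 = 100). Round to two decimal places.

98.76

Paasche quantity index uses current-period prices as weights.
ΣP(Period 1)·Q(Period 1) = 4.84×113 + 6.06×62 + 1.47×290 + 3.90×306 + 2.15×414 = 546.92 + 375.72 + 426.3 + 1193.4 + 890.1 = 3432.44
ΣP(Period 1)·Q(Period 0) = 4.84×119 + 6.06×71 + 1.47×259 + 3.90×358 + 2.15×322 = 575.96 + 430.26 + 380.73 + 1396.2 + 692.3 = 3475.45
Index = 3432.44 / 3475.45 × 100 = 98.7625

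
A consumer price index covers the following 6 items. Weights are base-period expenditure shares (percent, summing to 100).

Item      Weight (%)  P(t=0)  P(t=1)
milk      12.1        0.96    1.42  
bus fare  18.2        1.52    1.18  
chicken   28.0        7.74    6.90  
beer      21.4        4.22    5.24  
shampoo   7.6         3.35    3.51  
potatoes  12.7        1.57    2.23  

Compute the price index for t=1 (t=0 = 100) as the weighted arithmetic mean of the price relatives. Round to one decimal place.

109.6

milk: 12.1 × (1.42/0.96) = 12.1 × 1.479167 = 17.8979
bus fare: 18.2 × (1.18/1.52) = 18.2 × 0.776316 = 14.1289
chicken: 28.0 × (6.90/7.74) = 28.0 × 0.891473 = 24.9612
beer: 21.4 × (5.24/4.22) = 21.4 × 1.241706 = 26.5725
shampoo: 7.6 × (3.51/3.35) = 7.6 × 1.047761 = 7.9630
potatoes: 12.7 × (2.23/1.57) = 12.7 × 1.420382 = 18.0389
Index = Σ wᵢ·(p₁ᵢ/p₀ᵢ) = 17.8979 + 14.1289 + 24.9612 + 26.5725 + 7.9630 + 18.0389 = 109.5625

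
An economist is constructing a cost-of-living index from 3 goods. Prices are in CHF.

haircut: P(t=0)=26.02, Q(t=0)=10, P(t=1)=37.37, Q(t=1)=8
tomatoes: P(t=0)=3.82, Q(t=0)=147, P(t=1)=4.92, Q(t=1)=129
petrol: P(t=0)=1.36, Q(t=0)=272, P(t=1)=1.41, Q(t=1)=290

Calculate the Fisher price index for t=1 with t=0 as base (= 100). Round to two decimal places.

123.40

Laspeyres component (base-period weights):
ΣP(t=1)Q(t=0) = 37.37×10 + 4.92×147 + 1.41×272 = 373.7 + 723.24 + 383.52 = 1480.46
ΣP(t=0)Q(t=0) = 26.02×10 + 3.82×147 + 1.36×272 = 260.2 + 561.54 + 369.92 = 1191.66
L = 1480.46 / 1191.66 × 100 = 124.2351
Paasche component (current-period weights):
ΣP(t=1)Q(t=1) = 37.37×8 + 4.92×129 + 1.41×290 = 298.96 + 634.68 + 408.9 = 1342.54
ΣP(t=0)Q(t=1) = 26.02×8 + 3.82×129 + 1.36×290 = 208.16 + 492.78 + 394.4 = 1095.34
P = 1342.54 / 1095.34 × 100 = 122.5683
Fisher = √(L × P) = √(124.2351 × 122.5683) = 123.3989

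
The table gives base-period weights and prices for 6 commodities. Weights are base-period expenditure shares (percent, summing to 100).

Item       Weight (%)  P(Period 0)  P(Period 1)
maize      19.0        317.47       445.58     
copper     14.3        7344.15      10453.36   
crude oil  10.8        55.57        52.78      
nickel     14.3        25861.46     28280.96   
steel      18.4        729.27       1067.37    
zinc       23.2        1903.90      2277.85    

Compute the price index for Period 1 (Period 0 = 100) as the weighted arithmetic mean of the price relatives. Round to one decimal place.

maize: 19.0 × (445.58/317.47) = 19.0 × 1.403534 = 26.6671
copper: 14.3 × (10453.36/7344.15) = 14.3 × 1.423359 = 20.3540
crude oil: 10.8 × (52.78/55.57) = 10.8 × 0.949793 = 10.2578
nickel: 14.3 × (28280.96/25861.46) = 14.3 × 1.093556 = 15.6379
steel: 18.4 × (1067.37/729.27) = 18.4 × 1.463614 = 26.9305
zinc: 23.2 × (2277.85/1903.90) = 23.2 × 1.196413 = 27.7568
Index = Σ wᵢ·(p₁ᵢ/p₀ᵢ) = 26.6671 + 20.3540 + 10.2578 + 15.6379 + 26.9305 + 27.7568 = 127.6041

127.6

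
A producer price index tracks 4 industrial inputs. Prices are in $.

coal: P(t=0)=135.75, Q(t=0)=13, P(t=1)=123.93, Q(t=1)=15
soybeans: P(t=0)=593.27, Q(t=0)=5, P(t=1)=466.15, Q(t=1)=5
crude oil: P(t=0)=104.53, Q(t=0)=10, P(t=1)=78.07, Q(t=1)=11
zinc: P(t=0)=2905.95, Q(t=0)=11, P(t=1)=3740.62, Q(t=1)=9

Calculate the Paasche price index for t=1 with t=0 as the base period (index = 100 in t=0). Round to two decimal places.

119.84

Paasche price index uses current-period quantities as weights.
ΣP(t=1)·Q(t=1) = 123.93×15 + 466.15×5 + 78.07×11 + 3740.62×9 = 1858.95 + 2330.75 + 858.77 + 33665.58 = 38714.05
ΣP(t=0)·Q(t=1) = 135.75×15 + 593.27×5 + 104.53×11 + 2905.95×9 = 2036.25 + 2966.35 + 1149.83 + 26153.55 = 32305.98
Index = 38714.05 / 32305.98 × 100 = 119.8356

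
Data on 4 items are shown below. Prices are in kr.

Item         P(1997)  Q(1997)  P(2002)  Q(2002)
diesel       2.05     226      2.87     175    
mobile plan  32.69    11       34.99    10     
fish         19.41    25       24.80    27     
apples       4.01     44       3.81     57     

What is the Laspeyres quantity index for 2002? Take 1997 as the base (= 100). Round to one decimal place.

96.9

Laspeyres quantity index uses base-period prices as weights.
ΣP(1997)·Q(2002) = 2.05×175 + 32.69×10 + 19.41×27 + 4.01×57 = 358.75 + 326.9 + 524.07 + 228.57 = 1438.29
ΣP(1997)·Q(1997) = 2.05×226 + 32.69×11 + 19.41×25 + 4.01×44 = 463.3 + 359.59 + 485.25 + 176.44 = 1484.58
Index = 1438.29 / 1484.58 × 100 = 96.8819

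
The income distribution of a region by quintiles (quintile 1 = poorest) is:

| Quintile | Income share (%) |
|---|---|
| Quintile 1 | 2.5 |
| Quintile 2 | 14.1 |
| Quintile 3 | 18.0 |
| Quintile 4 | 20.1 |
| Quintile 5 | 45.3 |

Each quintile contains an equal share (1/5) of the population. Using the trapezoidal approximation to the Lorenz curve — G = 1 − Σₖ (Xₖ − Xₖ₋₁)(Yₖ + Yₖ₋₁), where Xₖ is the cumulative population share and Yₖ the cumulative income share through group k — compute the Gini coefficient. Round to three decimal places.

0.366

Cumulative income shares Yₖ: 0.0250, 0.1660, 0.3460, 0.5470, 1.0000
Σ (Xₖ−Xₖ₋₁)(Yₖ+Yₖ₋₁) = (1/5)(0.0250+0.0000) + (1/5)(0.1660+0.0250) + (1/5)(0.3460+0.1660) + (1/5)(0.5470+0.3460) + (1/5)(1.0000+0.5470)
  = 0.0050 + 0.0382 + 0.1024 + 0.1786 + 0.3094 = 0.6336
G = 1 − 0.6336 = 0.3664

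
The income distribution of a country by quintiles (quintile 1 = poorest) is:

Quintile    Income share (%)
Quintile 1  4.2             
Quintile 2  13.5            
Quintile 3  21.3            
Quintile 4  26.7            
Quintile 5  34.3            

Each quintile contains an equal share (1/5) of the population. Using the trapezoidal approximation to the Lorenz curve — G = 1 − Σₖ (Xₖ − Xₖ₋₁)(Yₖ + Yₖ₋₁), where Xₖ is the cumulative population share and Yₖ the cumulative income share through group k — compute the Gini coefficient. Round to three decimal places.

Cumulative income shares Yₖ: 0.0420, 0.1770, 0.3900, 0.6570, 1.0000
Σ (Xₖ−Xₖ₋₁)(Yₖ+Yₖ₋₁) = (1/5)(0.0420+0.0000) + (1/5)(0.1770+0.0420) + (1/5)(0.3900+0.1770) + (1/5)(0.6570+0.3900) + (1/5)(1.0000+0.6570)
  = 0.0084 + 0.0438 + 0.1134 + 0.2094 + 0.3314 = 0.7064
G = 1 − 0.7064 = 0.2936

0.294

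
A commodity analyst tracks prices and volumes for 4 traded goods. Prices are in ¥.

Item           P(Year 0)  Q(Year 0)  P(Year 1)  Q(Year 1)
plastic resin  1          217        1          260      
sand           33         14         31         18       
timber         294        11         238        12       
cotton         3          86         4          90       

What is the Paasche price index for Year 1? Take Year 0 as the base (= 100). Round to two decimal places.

86.72

Paasche price index uses current-period quantities as weights.
ΣP(Year 1)·Q(Year 1) = 1×260 + 31×18 + 238×12 + 4×90 = 260 + 558 + 2856 + 360 = 4034
ΣP(Year 0)·Q(Year 1) = 1×260 + 33×18 + 294×12 + 3×90 = 260 + 594 + 3528 + 270 = 4652
Index = 4034 / 4652 × 100 = 86.7154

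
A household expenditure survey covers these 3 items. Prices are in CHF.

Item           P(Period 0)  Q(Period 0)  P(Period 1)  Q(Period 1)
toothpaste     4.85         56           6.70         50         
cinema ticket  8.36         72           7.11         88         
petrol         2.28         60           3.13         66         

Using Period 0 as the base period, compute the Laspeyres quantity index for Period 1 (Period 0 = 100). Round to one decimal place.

Laspeyres quantity index uses base-period prices as weights.
ΣP(Period 0)·Q(Period 1) = 4.85×50 + 8.36×88 + 2.28×66 = 242.5 + 735.68 + 150.48 = 1128.66
ΣP(Period 0)·Q(Period 0) = 4.85×56 + 8.36×72 + 2.28×60 = 271.6 + 601.92 + 136.8 = 1010.32
Index = 1128.66 / 1010.32 × 100 = 111.7131

111.7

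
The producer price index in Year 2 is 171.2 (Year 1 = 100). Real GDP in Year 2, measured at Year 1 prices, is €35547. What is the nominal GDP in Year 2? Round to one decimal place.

60856.5

Nominal = Real × (Index/100) = 35547 × (171.2/100)
        = 35547 × 1.712 = 60856.4640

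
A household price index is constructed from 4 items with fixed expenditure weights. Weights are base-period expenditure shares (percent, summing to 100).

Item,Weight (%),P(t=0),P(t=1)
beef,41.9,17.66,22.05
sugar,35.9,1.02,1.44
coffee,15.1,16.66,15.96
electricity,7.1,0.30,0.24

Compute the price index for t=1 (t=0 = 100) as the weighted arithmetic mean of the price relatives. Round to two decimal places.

123.14

beef: 41.9 × (22.05/17.66) = 41.9 × 1.248584 = 52.3157
sugar: 35.9 × (1.44/1.02) = 35.9 × 1.411765 = 50.6824
coffee: 15.1 × (15.96/16.66) = 15.1 × 0.957983 = 14.4655
electricity: 7.1 × (0.24/0.30) = 7.1 × 0.800000 = 5.6800
Index = Σ wᵢ·(p₁ᵢ/p₀ᵢ) = 52.3157 + 50.6824 + 14.4655 + 5.6800 = 123.1436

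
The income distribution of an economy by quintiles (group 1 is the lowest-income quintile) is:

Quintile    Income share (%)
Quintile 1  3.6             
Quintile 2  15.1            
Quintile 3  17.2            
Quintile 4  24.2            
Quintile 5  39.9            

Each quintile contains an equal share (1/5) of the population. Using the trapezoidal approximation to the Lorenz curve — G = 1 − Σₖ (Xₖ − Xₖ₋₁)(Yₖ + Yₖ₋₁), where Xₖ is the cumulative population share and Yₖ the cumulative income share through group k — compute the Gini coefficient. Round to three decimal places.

0.327

Cumulative income shares Yₖ: 0.0360, 0.1870, 0.3590, 0.6010, 1.0000
Σ (Xₖ−Xₖ₋₁)(Yₖ+Yₖ₋₁) = (1/5)(0.0360+0.0000) + (1/5)(0.1870+0.0360) + (1/5)(0.3590+0.1870) + (1/5)(0.6010+0.3590) + (1/5)(1.0000+0.6010)
  = 0.0072 + 0.0446 + 0.1092 + 0.1920 + 0.3202 = 0.6732
G = 1 − 0.6732 = 0.3268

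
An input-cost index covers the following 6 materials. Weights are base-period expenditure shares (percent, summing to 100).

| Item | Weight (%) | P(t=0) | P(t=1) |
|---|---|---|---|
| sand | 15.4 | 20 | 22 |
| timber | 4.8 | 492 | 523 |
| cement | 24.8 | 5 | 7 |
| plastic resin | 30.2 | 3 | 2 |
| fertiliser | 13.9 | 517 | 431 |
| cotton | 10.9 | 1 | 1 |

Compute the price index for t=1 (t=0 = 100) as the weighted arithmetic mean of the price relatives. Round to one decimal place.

sand: 15.4 × (22/20) = 15.4 × 1.100000 = 16.9400
timber: 4.8 × (523/492) = 4.8 × 1.063008 = 5.1024
cement: 24.8 × (7/5) = 24.8 × 1.400000 = 34.7200
plastic resin: 30.2 × (2/3) = 30.2 × 0.666667 = 20.1333
fertiliser: 13.9 × (431/517) = 13.9 × 0.833656 = 11.5878
cotton: 10.9 × (1/1) = 10.9 × 1.000000 = 10.9000
Index = Σ wᵢ·(p₁ᵢ/p₀ᵢ) = 16.9400 + 5.1024 + 34.7200 + 20.1333 + 11.5878 + 10.9000 = 99.3836

99.4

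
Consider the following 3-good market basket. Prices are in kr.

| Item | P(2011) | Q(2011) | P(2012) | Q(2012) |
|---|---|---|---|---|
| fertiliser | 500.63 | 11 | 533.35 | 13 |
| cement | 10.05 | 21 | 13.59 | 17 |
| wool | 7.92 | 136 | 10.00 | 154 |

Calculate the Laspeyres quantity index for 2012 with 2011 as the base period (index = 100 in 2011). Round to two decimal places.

Laspeyres quantity index uses base-period prices as weights.
ΣP(2011)·Q(2012) = 500.63×13 + 10.05×17 + 7.92×154 = 6508.19 + 170.85 + 1219.68 = 7898.72
ΣP(2011)·Q(2011) = 500.63×11 + 10.05×21 + 7.92×136 = 5506.93 + 211.05 + 1077.12 = 6795.1
Index = 7898.72 / 6795.1 × 100 = 116.2414

116.24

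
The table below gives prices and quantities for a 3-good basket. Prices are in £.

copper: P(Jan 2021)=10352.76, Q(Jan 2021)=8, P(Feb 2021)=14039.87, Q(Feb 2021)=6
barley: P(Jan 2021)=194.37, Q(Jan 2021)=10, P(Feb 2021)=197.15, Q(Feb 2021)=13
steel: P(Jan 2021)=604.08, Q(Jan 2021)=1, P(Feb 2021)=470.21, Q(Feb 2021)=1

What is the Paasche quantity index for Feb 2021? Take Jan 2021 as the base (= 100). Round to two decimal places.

Paasche quantity index uses current-period prices as weights.
ΣP(Feb 2021)·Q(Feb 2021) = 14039.87×6 + 197.15×13 + 470.21×1 = 84239.22 + 2562.95 + 470.21 = 87272.38
ΣP(Feb 2021)·Q(Jan 2021) = 14039.87×8 + 197.15×10 + 470.21×1 = 112318.96 + 1971.5 + 470.21 = 114760.67
Index = 87272.38 / 114760.67 × 100 = 76.0473

76.05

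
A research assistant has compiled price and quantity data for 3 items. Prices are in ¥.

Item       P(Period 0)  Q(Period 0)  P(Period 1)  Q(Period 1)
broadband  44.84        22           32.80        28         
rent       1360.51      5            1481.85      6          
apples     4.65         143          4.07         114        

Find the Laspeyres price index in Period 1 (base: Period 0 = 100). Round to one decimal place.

103.1

Laspeyres price index uses base-period quantities as weights.
ΣP(Period 1)·Q(Period 0) = 32.80×22 + 1481.85×5 + 4.07×143 = 721.6 + 7409.25 + 582.01 = 8712.86
ΣP(Period 0)·Q(Period 0) = 44.84×22 + 1360.51×5 + 4.65×143 = 986.48 + 6802.55 + 664.95 = 8453.98
Index = 8712.86 / 8453.98 × 100 = 103.0622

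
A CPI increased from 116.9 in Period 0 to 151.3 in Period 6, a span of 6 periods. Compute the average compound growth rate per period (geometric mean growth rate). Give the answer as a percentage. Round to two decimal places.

4.39%

Growth factor = (151.3/116.9)^(1/6) = (1.294269)^(1/6) = 1.043928
Growth rate = 1.043928 − 1 = 0.043928 = 4.3928%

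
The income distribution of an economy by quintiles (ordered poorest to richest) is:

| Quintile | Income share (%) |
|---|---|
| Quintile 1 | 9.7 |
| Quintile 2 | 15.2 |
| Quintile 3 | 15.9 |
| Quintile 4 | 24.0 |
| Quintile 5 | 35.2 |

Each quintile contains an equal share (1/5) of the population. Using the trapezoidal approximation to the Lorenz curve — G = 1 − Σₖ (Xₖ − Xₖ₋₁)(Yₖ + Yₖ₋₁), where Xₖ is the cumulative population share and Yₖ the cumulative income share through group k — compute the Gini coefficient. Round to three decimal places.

Cumulative income shares Yₖ: 0.0970, 0.2490, 0.4080, 0.6480, 1.0000
Σ (Xₖ−Xₖ₋₁)(Yₖ+Yₖ₋₁) = (1/5)(0.0970+0.0000) + (1/5)(0.2490+0.0970) + (1/5)(0.4080+0.2490) + (1/5)(0.6480+0.4080) + (1/5)(1.0000+0.6480)
  = 0.0194 + 0.0692 + 0.1314 + 0.2112 + 0.3296 = 0.7608
G = 1 − 0.7608 = 0.2392

0.239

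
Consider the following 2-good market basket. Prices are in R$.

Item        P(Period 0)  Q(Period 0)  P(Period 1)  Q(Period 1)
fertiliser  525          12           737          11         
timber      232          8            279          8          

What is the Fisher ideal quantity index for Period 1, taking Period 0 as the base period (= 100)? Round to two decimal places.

Laspeyres component (base-period weights):
ΣP(Period 0)Q(Period 1) = 525×11 + 232×8 = 5775 + 1856 = 7631
ΣP(Period 0)Q(Period 0) = 525×12 + 232×8 = 6300 + 1856 = 8156
L = 7631 / 8156 × 100 = 93.5630
Paasche component (current-period weights):
ΣP(Period 1)Q(Period 1) = 737×11 + 279×8 = 8107 + 2232 = 10339
ΣP(Period 1)Q(Period 0) = 737×12 + 279×8 = 8844 + 2232 = 11076
P = 10339 / 11076 × 100 = 93.3460
Fisher = √(L × P) = √(93.5630 × 93.3460) = 93.4544

93.45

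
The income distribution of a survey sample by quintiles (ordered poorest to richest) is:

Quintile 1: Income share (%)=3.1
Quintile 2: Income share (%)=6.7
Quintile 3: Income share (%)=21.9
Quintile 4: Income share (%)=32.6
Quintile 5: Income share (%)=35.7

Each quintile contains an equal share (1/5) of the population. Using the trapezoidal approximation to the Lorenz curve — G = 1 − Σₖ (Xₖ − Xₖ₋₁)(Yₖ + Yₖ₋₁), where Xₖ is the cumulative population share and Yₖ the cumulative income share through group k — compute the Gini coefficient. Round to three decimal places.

0.364

Cumulative income shares Yₖ: 0.0310, 0.0980, 0.3170, 0.6430, 1.0000
Σ (Xₖ−Xₖ₋₁)(Yₖ+Yₖ₋₁) = (1/5)(0.0310+0.0000) + (1/5)(0.0980+0.0310) + (1/5)(0.3170+0.0980) + (1/5)(0.6430+0.3170) + (1/5)(1.0000+0.6430)
  = 0.0062 + 0.0258 + 0.0830 + 0.1920 + 0.3286 = 0.6356
G = 1 − 0.6356 = 0.3644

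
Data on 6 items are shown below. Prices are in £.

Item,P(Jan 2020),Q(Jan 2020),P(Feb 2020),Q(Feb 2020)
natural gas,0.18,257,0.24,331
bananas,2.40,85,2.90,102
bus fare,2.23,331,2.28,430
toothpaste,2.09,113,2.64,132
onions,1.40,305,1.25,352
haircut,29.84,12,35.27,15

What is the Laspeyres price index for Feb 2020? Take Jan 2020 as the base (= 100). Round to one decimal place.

Laspeyres price index uses base-period quantities as weights.
ΣP(Feb 2020)·Q(Jan 2020) = 0.24×257 + 2.90×85 + 2.28×331 + 2.64×113 + 1.25×305 + 35.27×12 = 61.68 + 246.5 + 754.68 + 298.32 + 381.25 + 423.24 = 2165.67
ΣP(Jan 2020)·Q(Jan 2020) = 0.18×257 + 2.40×85 + 2.23×331 + 2.09×113 + 1.40×305 + 29.84×12 = 46.26 + 204 + 738.13 + 236.17 + 427 + 358.08 = 2009.64
Index = 2165.67 / 2009.64 × 100 = 107.7641

107.8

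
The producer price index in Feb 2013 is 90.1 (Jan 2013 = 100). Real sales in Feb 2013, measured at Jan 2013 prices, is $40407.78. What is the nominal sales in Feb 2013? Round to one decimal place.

36407.4

Nominal = Real × (Index/100) = 40407.78 × (90.1/100)
        = 40407.78 × 0.901 = 36407.4098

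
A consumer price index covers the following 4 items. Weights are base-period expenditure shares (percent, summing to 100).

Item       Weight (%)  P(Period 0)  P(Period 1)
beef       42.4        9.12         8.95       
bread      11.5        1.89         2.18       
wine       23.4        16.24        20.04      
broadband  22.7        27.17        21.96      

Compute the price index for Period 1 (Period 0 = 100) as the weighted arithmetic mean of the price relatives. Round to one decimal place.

102.1

beef: 42.4 × (8.95/9.12) = 42.4 × 0.981360 = 41.6096
bread: 11.5 × (2.18/1.89) = 11.5 × 1.153439 = 13.2646
wine: 23.4 × (20.04/16.24) = 23.4 × 1.233990 = 28.8754
broadband: 22.7 × (21.96/27.17) = 22.7 × 0.808244 = 18.3471
Index = Σ wᵢ·(p₁ᵢ/p₀ᵢ) = 41.6096 + 13.2646 + 28.8754 + 18.3471 = 102.0967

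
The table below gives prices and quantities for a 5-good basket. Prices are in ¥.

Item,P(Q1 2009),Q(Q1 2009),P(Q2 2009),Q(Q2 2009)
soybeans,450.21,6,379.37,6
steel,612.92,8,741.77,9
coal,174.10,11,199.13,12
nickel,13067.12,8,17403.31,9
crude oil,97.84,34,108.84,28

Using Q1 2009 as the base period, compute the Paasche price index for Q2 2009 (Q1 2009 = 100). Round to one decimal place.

130.9

Paasche price index uses current-period quantities as weights.
ΣP(Q2 2009)·Q(Q2 2009) = 379.37×6 + 741.77×9 + 199.13×12 + 17403.31×9 + 108.84×28 = 2276.22 + 6675.93 + 2389.56 + 156629.79 + 3047.52 = 171019.02
ΣP(Q1 2009)·Q(Q2 2009) = 450.21×6 + 612.92×9 + 174.10×12 + 13067.12×9 + 97.84×28 = 2701.26 + 5516.28 + 2089.2 + 117604.08 + 2739.52 = 130650.34
Index = 171019.02 / 130650.34 × 100 = 130.8983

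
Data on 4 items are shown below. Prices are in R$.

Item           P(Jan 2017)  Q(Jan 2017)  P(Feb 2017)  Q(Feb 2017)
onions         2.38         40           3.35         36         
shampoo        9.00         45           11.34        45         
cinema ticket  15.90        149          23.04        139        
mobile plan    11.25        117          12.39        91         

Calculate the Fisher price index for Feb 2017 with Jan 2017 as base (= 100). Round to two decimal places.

Laspeyres component (base-period weights):
ΣP(Feb 2017)Q(Jan 2017) = 3.35×40 + 11.34×45 + 23.04×149 + 12.39×117 = 134 + 510.3 + 3432.96 + 1449.63 = 5526.89
ΣP(Jan 2017)Q(Jan 2017) = 2.38×40 + 9.00×45 + 15.90×149 + 11.25×117 = 95.2 + 405 + 2369.1 + 1316.25 = 4185.55
L = 5526.89 / 4185.55 × 100 = 132.0469
Paasche component (current-period weights):
ΣP(Feb 2017)Q(Feb 2017) = 3.35×36 + 11.34×45 + 23.04×139 + 12.39×91 = 120.6 + 510.3 + 3202.56 + 1127.49 = 4960.95
ΣP(Jan 2017)Q(Feb 2017) = 2.38×36 + 9.00×45 + 15.90×139 + 11.25×91 = 85.68 + 405 + 2210.1 + 1023.75 = 3724.53
P = 4960.95 / 3724.53 × 100 = 133.1967
Fisher = √(L × P) = √(132.0469 × 133.1967) = 132.6206

132.62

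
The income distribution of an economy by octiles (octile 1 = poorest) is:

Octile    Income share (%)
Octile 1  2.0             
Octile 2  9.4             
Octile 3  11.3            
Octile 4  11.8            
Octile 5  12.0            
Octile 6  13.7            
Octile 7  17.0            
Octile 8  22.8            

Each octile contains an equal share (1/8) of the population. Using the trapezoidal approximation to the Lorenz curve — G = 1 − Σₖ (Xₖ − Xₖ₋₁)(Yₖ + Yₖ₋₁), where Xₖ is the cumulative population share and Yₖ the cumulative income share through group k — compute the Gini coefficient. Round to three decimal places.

Cumulative income shares Yₖ: 0.0200, 0.1140, 0.2270, 0.3450, 0.4650, 0.6020, 0.7720, 1.0000
Σ (Xₖ−Xₖ₋₁)(Yₖ+Yₖ₋₁) = (1/8)(0.0200+0.0000) + (1/8)(0.1140+0.0200) + (1/8)(0.2270+0.1140) + (1/8)(0.3450+0.2270) + (1/8)(0.4650+0.3450) + (1/8)(0.6020+0.4650) + (1/8)(0.7720+0.6020) + (1/8)(1.0000+0.7720)
  = 0.0025 + 0.0168 + 0.0426 + 0.0715 + 0.1013 + 0.1334 + 0.1718 + 0.2215 = 0.7612
G = 1 − 0.7612 = 0.2388

0.239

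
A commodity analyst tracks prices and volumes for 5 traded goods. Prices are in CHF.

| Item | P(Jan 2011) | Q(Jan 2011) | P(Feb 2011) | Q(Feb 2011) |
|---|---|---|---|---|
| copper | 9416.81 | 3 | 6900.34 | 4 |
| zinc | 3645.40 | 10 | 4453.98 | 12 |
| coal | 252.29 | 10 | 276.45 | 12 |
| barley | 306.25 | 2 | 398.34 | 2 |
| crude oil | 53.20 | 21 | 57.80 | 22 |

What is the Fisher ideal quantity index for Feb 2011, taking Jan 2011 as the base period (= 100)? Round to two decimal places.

124.24

Laspeyres component (base-period weights):
ΣP(Jan 2011)Q(Feb 2011) = 9416.81×4 + 3645.40×12 + 252.29×12 + 306.25×2 + 53.20×22 = 37667.24 + 43744.8 + 3027.48 + 612.5 + 1170.4 = 86222.42
ΣP(Jan 2011)Q(Jan 2011) = 9416.81×3 + 3645.40×10 + 252.29×10 + 306.25×2 + 53.20×21 = 28250.43 + 36454 + 2522.9 + 612.5 + 1117.2 = 68957.03
L = 86222.42 / 68957.03 × 100 = 125.0379
Paasche component (current-period weights):
ΣP(Feb 2011)Q(Feb 2011) = 6900.34×4 + 4453.98×12 + 276.45×12 + 398.34×2 + 57.80×22 = 27601.36 + 53447.76 + 3317.4 + 796.68 + 1271.6 = 86434.8
ΣP(Feb 2011)Q(Jan 2011) = 6900.34×3 + 4453.98×10 + 276.45×10 + 398.34×2 + 57.80×21 = 20701.02 + 44539.8 + 2764.5 + 796.68 + 1213.8 = 70015.8
P = 86434.8 / 70015.8 × 100 = 123.4504
Fisher = √(L × P) = √(125.0379 × 123.4504) = 124.2416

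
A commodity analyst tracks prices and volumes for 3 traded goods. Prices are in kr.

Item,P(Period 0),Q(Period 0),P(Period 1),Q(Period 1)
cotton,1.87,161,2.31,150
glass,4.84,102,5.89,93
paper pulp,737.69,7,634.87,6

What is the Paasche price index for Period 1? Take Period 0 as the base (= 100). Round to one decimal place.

91.2

Paasche price index uses current-period quantities as weights.
ΣP(Period 1)·Q(Period 1) = 2.31×150 + 5.89×93 + 634.87×6 = 346.5 + 547.77 + 3809.22 = 4703.49
ΣP(Period 0)·Q(Period 1) = 1.87×150 + 4.84×93 + 737.69×6 = 280.5 + 450.12 + 4426.14 = 5156.76
Index = 4703.49 / 5156.76 × 100 = 91.2102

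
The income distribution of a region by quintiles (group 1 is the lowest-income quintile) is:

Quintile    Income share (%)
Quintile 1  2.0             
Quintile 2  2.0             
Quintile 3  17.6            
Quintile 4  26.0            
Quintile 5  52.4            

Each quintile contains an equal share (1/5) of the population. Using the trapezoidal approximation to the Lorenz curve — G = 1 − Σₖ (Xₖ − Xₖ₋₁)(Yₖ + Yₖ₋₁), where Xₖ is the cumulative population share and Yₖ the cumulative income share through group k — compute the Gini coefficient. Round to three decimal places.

0.499

Cumulative income shares Yₖ: 0.0200, 0.0400, 0.2160, 0.4760, 1.0000
Σ (Xₖ−Xₖ₋₁)(Yₖ+Yₖ₋₁) = (1/5)(0.0200+0.0000) + (1/5)(0.0400+0.0200) + (1/5)(0.2160+0.0400) + (1/5)(0.4760+0.2160) + (1/5)(1.0000+0.4760)
  = 0.0040 + 0.0120 + 0.0512 + 0.1384 + 0.2952 = 0.5008
G = 1 − 0.5008 = 0.4992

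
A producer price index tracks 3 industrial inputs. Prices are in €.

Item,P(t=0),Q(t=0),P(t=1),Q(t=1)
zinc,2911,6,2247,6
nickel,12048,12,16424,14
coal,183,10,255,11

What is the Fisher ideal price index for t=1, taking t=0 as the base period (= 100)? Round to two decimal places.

130.46

Laspeyres component (base-period weights):
ΣP(t=1)Q(t=0) = 2247×6 + 16424×12 + 255×10 = 13482 + 197088 + 2550 = 213120
ΣP(t=0)Q(t=0) = 2911×6 + 12048×12 + 183×10 = 17466 + 144576 + 1830 = 163872
L = 213120 / 163872 × 100 = 130.0527
Paasche component (current-period weights):
ΣP(t=1)Q(t=1) = 2247×6 + 16424×14 + 255×11 = 13482 + 229936 + 2805 = 246223
ΣP(t=0)Q(t=1) = 2911×6 + 12048×14 + 183×11 = 17466 + 168672 + 2013 = 188151
P = 246223 / 188151 × 100 = 130.8646
Fisher = √(L × P) = √(130.0527 × 130.8646) = 130.4580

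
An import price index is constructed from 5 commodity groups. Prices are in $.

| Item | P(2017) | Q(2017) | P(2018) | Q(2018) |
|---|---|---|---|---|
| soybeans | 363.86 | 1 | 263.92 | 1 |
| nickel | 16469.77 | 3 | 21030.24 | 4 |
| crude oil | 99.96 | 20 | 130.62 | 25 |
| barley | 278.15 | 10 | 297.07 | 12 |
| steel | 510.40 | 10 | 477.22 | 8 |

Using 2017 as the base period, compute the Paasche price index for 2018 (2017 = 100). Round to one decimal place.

Paasche price index uses current-period quantities as weights.
ΣP(2018)·Q(2018) = 263.92×1 + 21030.24×4 + 130.62×25 + 297.07×12 + 477.22×8 = 263.92 + 84120.96 + 3265.5 + 3564.84 + 3817.76 = 95032.98
ΣP(2017)·Q(2018) = 363.86×1 + 16469.77×4 + 99.96×25 + 278.15×12 + 510.40×8 = 363.86 + 65879.08 + 2499 + 3337.8 + 4083.2 = 76162.94
Index = 95032.98 / 76162.94 × 100 = 124.7759

124.8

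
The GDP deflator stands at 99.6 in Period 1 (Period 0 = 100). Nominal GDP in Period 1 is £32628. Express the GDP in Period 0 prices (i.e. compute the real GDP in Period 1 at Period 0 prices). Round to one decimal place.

Real = Nominal ÷ (Index/100) = 32628 ÷ (99.6/100)
     = 32628 ÷ 0.996 = 32759.0361

32759.0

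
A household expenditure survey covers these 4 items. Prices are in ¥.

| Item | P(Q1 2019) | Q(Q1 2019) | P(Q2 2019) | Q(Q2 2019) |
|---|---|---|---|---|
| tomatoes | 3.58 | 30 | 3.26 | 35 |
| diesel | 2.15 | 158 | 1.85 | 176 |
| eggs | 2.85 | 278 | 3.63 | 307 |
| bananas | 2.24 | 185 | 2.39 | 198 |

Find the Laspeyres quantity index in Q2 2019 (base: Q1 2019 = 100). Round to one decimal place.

110.2

Laspeyres quantity index uses base-period prices as weights.
ΣP(Q1 2019)·Q(Q2 2019) = 3.58×35 + 2.15×176 + 2.85×307 + 2.24×198 = 125.3 + 378.4 + 874.95 + 443.52 = 1822.17
ΣP(Q1 2019)·Q(Q1 2019) = 3.58×30 + 2.15×158 + 2.85×278 + 2.24×185 = 107.4 + 339.7 + 792.3 + 414.4 = 1653.8
Index = 1822.17 / 1653.8 × 100 = 110.1808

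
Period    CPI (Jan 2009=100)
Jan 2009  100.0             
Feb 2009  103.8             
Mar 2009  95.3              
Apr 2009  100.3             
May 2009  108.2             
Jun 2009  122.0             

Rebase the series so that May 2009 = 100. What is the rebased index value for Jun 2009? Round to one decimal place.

112.8

Rebased(Jun 2009) = 122.0 / 108.2 × 100 = 112.7542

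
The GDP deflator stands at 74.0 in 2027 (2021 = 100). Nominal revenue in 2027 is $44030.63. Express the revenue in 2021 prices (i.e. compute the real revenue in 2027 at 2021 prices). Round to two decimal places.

Real = Nominal ÷ (Index/100) = 44030.63 ÷ (74.0/100)
     = 44030.63 ÷ 0.740 = 59500.8514

59500.85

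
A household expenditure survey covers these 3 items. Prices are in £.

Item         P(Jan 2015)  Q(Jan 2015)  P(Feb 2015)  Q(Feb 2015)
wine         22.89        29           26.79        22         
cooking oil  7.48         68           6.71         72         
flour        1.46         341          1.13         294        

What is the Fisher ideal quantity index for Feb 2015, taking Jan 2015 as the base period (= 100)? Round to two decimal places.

87.44

Laspeyres component (base-period weights):
ΣP(Jan 2015)Q(Feb 2015) = 22.89×22 + 7.48×72 + 1.46×294 = 503.58 + 538.56 + 429.24 = 1471.38
ΣP(Jan 2015)Q(Jan 2015) = 22.89×29 + 7.48×68 + 1.46×341 = 663.81 + 508.64 + 497.86 = 1670.31
L = 1471.38 / 1670.31 × 100 = 88.0902
Paasche component (current-period weights):
ΣP(Feb 2015)Q(Feb 2015) = 26.79×22 + 6.71×72 + 1.13×294 = 589.38 + 483.12 + 332.22 = 1404.72
ΣP(Feb 2015)Q(Jan 2015) = 26.79×29 + 6.71×68 + 1.13×341 = 776.91 + 456.28 + 385.33 = 1618.52
P = 1404.72 / 1618.52 × 100 = 86.7904
Fisher = √(L × P) = √(88.0902 × 86.7904) = 87.4379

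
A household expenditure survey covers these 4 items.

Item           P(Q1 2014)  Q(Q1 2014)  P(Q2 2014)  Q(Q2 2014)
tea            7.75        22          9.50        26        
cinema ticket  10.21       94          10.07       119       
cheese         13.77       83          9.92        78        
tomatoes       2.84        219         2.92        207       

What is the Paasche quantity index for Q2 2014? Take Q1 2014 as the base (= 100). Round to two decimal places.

107.83

Paasche quantity index uses current-period prices as weights.
ΣP(Q2 2014)·Q(Q2 2014) = 9.50×26 + 10.07×119 + 9.92×78 + 2.92×207 = 247 + 1198.33 + 773.76 + 604.44 = 2823.53
ΣP(Q2 2014)·Q(Q1 2014) = 9.50×22 + 10.07×94 + 9.92×83 + 2.92×219 = 209 + 946.58 + 823.36 + 639.48 = 2618.42
Index = 2823.53 / 2618.42 × 100 = 107.8333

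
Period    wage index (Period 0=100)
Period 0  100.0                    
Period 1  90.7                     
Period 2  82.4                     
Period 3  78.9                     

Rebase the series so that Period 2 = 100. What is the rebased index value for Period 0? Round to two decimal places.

Rebased(Period 0) = 100.0 / 82.4 × 100 = 121.3592

121.36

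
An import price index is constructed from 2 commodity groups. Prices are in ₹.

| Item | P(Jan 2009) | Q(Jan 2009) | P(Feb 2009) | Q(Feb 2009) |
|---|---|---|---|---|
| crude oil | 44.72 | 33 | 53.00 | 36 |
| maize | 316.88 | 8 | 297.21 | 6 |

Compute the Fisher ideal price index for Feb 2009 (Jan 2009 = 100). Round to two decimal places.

104.00

Laspeyres component (base-period weights):
ΣP(Feb 2009)Q(Jan 2009) = 53.00×33 + 297.21×8 = 1749 + 2377.68 = 4126.68
ΣP(Jan 2009)Q(Jan 2009) = 44.72×33 + 316.88×8 = 1475.76 + 2535.04 = 4010.8
L = 4126.68 / 4010.8 × 100 = 102.8892
Paasche component (current-period weights):
ΣP(Feb 2009)Q(Feb 2009) = 53.00×36 + 297.21×6 = 1908 + 1783.26 = 3691.26
ΣP(Jan 2009)Q(Feb 2009) = 44.72×36 + 316.88×6 = 1609.92 + 1901.28 = 3511.2
P = 3691.26 / 3511.2 × 100 = 105.1282
Fisher = √(L × P) = √(102.8892 × 105.1282) = 104.0027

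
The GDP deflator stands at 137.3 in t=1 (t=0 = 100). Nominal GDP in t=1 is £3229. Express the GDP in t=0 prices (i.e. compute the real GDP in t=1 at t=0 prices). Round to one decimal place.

2351.8

Real = Nominal ÷ (Index/100) = 3229 ÷ (137.3/100)
     = 3229 ÷ 1.373 = 2351.7844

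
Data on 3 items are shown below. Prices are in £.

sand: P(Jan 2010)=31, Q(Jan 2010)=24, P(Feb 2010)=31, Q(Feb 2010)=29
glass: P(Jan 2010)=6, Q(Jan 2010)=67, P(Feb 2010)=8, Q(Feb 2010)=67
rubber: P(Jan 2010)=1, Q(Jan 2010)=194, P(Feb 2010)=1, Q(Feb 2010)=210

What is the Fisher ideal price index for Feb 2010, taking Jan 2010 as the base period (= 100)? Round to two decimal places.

Laspeyres component (base-period weights):
ΣP(Feb 2010)Q(Jan 2010) = 31×24 + 8×67 + 1×194 = 744 + 536 + 194 = 1474
ΣP(Jan 2010)Q(Jan 2010) = 31×24 + 6×67 + 1×194 = 744 + 402 + 194 = 1340
L = 1474 / 1340 × 100 = 110.0000
Paasche component (current-period weights):
ΣP(Feb 2010)Q(Feb 2010) = 31×29 + 8×67 + 1×210 = 899 + 536 + 210 = 1645
ΣP(Jan 2010)Q(Feb 2010) = 31×29 + 6×67 + 1×210 = 899 + 402 + 210 = 1511
P = 1645 / 1511 × 100 = 108.8683
Fisher = √(L × P) = √(110.0000 × 108.8683) = 109.4327

109.43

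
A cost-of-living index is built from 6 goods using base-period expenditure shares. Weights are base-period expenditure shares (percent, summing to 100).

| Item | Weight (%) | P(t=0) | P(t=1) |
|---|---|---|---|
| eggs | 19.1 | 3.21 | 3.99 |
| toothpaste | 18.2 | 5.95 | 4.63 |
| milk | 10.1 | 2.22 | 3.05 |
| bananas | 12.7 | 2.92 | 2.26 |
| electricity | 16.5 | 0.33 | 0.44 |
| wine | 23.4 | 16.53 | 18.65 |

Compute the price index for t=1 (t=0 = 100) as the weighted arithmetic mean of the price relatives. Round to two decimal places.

eggs: 19.1 × (3.99/3.21) = 19.1 × 1.242991 = 23.7411
toothpaste: 18.2 × (4.63/5.95) = 18.2 × 0.778151 = 14.1624
milk: 10.1 × (3.05/2.22) = 10.1 × 1.373874 = 13.8761
bananas: 12.7 × (2.26/2.92) = 12.7 × 0.773973 = 9.8295
electricity: 16.5 × (0.44/0.33) = 16.5 × 1.333333 = 22.0000
wine: 23.4 × (18.65/16.53) = 23.4 × 1.128252 = 26.4011
Index = Σ wᵢ·(p₁ᵢ/p₀ᵢ) = 23.7411 + 14.1624 + 13.8761 + 9.8295 + 22.0000 + 26.4011 = 110.0101

110.01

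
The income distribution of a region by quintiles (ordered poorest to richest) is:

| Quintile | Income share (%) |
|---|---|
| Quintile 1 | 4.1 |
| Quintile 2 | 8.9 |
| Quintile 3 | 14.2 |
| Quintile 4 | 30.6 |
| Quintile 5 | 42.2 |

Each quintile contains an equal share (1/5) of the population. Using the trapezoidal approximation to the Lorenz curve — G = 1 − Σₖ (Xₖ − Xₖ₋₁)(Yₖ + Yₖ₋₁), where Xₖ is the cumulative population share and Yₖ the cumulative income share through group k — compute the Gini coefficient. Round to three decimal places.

0.392

Cumulative income shares Yₖ: 0.0410, 0.1300, 0.2720, 0.5780, 1.0000
Σ (Xₖ−Xₖ₋₁)(Yₖ+Yₖ₋₁) = (1/5)(0.0410+0.0000) + (1/5)(0.1300+0.0410) + (1/5)(0.2720+0.1300) + (1/5)(0.5780+0.2720) + (1/5)(1.0000+0.5780)
  = 0.0082 + 0.0342 + 0.0804 + 0.1700 + 0.3156 = 0.6084
G = 1 − 0.6084 = 0.3916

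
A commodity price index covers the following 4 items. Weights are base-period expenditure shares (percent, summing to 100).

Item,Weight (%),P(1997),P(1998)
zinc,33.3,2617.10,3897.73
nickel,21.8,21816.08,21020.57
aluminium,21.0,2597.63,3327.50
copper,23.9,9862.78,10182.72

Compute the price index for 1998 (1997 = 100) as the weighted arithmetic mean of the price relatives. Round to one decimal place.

122.2

zinc: 33.3 × (3897.73/2617.10) = 33.3 × 1.489332 = 49.5947
nickel: 21.8 × (21020.57/21816.08) = 21.8 × 0.963536 = 21.0051
aluminium: 21.0 × (3327.50/2597.63) = 21.0 × 1.280975 = 26.9005
copper: 23.9 × (10182.72/9862.78) = 23.9 × 1.032439 = 24.6753
Index = Σ wᵢ·(p₁ᵢ/p₀ᵢ) = 49.5947 + 21.0051 + 26.9005 + 24.6753 = 122.1756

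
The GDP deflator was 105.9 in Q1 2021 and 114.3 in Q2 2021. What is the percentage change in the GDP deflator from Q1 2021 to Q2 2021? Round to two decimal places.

Change = (114.3 − 105.9) / 105.9 × 100
       = 8.4 / 105.9 × 100 = 7.9320%

7.93%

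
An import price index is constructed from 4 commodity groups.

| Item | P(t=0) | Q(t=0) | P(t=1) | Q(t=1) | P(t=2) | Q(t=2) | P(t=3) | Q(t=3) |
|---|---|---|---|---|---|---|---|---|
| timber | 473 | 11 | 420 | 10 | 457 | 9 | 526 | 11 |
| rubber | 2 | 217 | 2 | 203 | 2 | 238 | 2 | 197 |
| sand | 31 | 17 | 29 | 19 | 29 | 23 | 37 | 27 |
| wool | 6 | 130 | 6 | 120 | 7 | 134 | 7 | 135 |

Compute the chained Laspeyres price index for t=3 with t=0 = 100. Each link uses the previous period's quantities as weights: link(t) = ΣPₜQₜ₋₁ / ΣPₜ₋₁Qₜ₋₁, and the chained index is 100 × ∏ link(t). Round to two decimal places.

Link t=0→t=1:
ΣP(t=1)Q(t=0) = 420×11 + 2×217 + 29×17 + 6×130 = 4620 + 434 + 493 + 780 = 6327
ΣP(t=0)Q(t=0) = 473×11 + 2×217 + 31×17 + 6×130 = 5203 + 434 + 527 + 780 = 6944
link = 6327/6944 = 0.911146
Link t=1→t=2:
ΣP(t=2)Q(t=1) = 457×10 + 2×203 + 29×19 + 7×120 = 4570 + 406 + 551 + 840 = 6367
ΣP(t=1)Q(t=1) = 420×10 + 2×203 + 29×19 + 6×120 = 4200 + 406 + 551 + 720 = 5877
link = 6367/5877 = 1.083376
Link t=2→t=3:
ΣP(t=3)Q(t=2) = 526×9 + 2×238 + 37×23 + 7×134 = 4734 + 476 + 851 + 938 = 6999
ΣP(t=2)Q(t=2) = 457×9 + 2×238 + 29×23 + 7×134 = 4113 + 476 + 667 + 938 = 6194
link = 6999/6194 = 1.129964
Chained index = 100 × 0.911146 × 1.083376 × 1.129964 = 111.5404

111.54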